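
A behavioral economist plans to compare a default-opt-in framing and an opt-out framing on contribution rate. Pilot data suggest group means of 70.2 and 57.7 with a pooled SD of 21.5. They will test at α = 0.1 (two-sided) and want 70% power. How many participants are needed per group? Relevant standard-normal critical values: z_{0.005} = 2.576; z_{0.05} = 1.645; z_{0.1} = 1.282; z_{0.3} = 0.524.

n = 28 per group

Cohen's d = |M₁ − M₂| / SD_pooled = |70.2 − 57.7| / 21.5 = 12.5 / 21.5 = 0.581.
For two independent groups with equal n: n = 2·((z_{α/2} + z_β) / d)².
z_{α/2} + z_β = 1.645 + 0.524 = 2.169.
n = 2 × (2.169 / 0.581)² = 2 × 3.733² = 2 × 13.94 = 27.9.
Round up to the next whole participant.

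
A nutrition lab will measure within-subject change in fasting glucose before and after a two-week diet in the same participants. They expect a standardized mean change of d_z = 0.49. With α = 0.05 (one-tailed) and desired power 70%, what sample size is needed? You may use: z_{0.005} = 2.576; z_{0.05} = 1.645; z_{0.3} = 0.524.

For a paired (one-sample on differences) test: n = ((z_{α} + z_β) / d)².
z_{α} + z_β = 1.645 + 0.524 = 2.169.
n = (2.169 / 0.49)² = 4.427² = 19.59.
Round up.

n = 20 pairs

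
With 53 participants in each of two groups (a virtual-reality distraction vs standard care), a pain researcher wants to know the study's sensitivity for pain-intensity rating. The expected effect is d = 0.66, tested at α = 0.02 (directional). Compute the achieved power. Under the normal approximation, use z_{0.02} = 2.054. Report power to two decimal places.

power ≈ 0.91

For two equal groups, power = Φ(d·√(n/2) − z_{α}).
d·√(n/2) = 0.66 × √(53/2) = 0.66 × 5.148 = 3.398.
z_β = 3.398 − 2.054 = 1.344.
Power = Φ(1.344) = 0.910.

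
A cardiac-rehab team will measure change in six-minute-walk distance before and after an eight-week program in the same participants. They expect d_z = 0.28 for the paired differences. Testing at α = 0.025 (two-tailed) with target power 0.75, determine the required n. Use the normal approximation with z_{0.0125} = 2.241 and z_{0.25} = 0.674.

For a paired (one-sample on differences) test: n = ((z_{α/2} + z_β) / d)².
z_{α/2} + z_β = 2.241 + 0.674 = 2.915.
n = (2.915 / 0.28)² = 10.411² = 108.38.
Round up.

n = 109 pairs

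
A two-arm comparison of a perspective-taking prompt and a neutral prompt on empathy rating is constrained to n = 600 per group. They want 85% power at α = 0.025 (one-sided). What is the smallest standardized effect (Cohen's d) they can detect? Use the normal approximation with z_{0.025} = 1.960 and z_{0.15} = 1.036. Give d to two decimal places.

d_min ≈ 0.17

For two independent groups of n = 600 each: d_min = (z_{α} + z_β)·√(2/n).
z-sum = 1.960 + 1.036 = 2.996.
d_min = 2.996 × √(2/600) = 2.996 × 0.0577 = 0.173.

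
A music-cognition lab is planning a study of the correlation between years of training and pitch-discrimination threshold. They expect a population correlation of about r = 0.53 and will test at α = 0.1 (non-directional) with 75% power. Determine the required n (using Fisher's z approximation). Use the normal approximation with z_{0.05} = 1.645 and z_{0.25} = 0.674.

Fisher's z: C = ½·ln((1+r)/(1−r)) = ½·ln(3.2553) = 0.5901.
n = ((z_{α/2} + z_β)/C)² + 3.
(1.645 + 0.674) / 0.5901 = 2.319 / 0.5901 = 3.930.
n = 3.930² + 3 = 15.44 + 3 = 18.4.
Round up.

n = 19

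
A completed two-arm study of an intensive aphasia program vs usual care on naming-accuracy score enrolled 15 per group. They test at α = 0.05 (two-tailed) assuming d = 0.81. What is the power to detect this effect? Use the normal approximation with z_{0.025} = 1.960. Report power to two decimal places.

power ≈ 0.60

For two equal groups, power = Φ(d·√(n/2) − z_{α/2}).
d·√(n/2) = 0.81 × √(15/2) = 0.81 × 2.739 = 2.218.
z_β = 2.218 − 1.960 = 0.258.
Power = Φ(0.258) = 0.602.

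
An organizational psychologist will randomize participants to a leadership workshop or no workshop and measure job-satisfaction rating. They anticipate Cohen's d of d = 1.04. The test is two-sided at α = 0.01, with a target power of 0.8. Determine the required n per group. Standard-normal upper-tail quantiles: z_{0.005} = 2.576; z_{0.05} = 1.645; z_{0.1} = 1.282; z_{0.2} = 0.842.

For two independent groups with equal n: n = 2·((z_{α/2} + z_β) / d)².
z_{α/2} + z_β = 2.576 + 0.842 = 3.418.
n = 2 × (3.418 / 1.04)² = 2 × 3.287² = 2 × 10.80 = 21.6.
Round up to the next whole participant.

n = 22 per group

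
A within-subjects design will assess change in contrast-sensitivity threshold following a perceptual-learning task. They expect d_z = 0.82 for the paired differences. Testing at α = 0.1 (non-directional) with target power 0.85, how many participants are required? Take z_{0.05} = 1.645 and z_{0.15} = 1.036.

n = 11 pairs

For a paired (one-sample on differences) test: n = ((z_{α/2} + z_β) / d)².
z_{α/2} + z_β = 1.645 + 1.036 = 2.681.
n = (2.681 / 0.82)² = 3.270² = 10.69.
Round up.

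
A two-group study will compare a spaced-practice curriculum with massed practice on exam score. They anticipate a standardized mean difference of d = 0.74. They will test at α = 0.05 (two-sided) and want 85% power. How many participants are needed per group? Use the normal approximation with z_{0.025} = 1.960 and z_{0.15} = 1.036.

For two independent groups with equal n: n = 2·((z_{α/2} + z_β) / d)².
z_{α/2} + z_β = 1.960 + 1.036 = 2.996.
n = 2 × (2.996 / 0.74)² = 2 × 4.049² = 2 × 16.39 = 32.8.
Round up to the next whole participant.

n = 33 per group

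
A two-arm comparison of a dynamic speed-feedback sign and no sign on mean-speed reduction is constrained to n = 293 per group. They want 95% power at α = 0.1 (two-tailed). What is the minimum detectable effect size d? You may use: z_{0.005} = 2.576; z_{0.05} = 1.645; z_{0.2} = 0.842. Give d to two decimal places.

For two independent groups of n = 293 each: d_min = (z_{α/2} + z_β)·√(2/n).
z-sum = 1.645 + 1.645 = 3.290.
d_min = 3.290 × √(2/293) = 3.290 × 0.0826 = 0.272.

d_min ≈ 0.27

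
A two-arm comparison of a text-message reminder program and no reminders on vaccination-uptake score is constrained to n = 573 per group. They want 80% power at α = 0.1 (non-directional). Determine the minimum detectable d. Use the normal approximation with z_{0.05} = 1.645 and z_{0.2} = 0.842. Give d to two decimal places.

d_min ≈ 0.15

For two independent groups of n = 573 each: d_min = (z_{α/2} + z_β)·√(2/n).
z-sum = 1.645 + 0.842 = 2.487.
d_min = 2.487 × √(2/573) = 2.487 × 0.0591 = 0.147.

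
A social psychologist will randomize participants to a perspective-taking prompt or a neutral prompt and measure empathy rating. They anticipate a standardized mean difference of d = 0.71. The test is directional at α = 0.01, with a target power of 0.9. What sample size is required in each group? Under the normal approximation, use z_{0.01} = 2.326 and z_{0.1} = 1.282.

For two independent groups with equal n: n = 2·((z_{α} + z_β) / d)².
z_{α} + z_β = 2.326 + 1.282 = 3.608.
n = 2 × (3.608 / 0.71)² = 2 × 5.082² = 2 × 25.82 = 51.6.
Round up to the next whole participant.

n = 52 per group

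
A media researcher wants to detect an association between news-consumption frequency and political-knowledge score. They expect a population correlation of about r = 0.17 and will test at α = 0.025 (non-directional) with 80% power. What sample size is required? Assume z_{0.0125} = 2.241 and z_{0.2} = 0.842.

n = 326

Fisher's z: C = ½·ln((1+r)/(1−r)) = ½·ln(1.4096) = 0.1717.
n = ((z_{α/2} + z_β)/C)² + 3.
(2.241 + 0.842) / 0.1717 = 3.083 / 0.1717 = 17.956.
n = 17.956² + 3 = 322.41 + 3 = 325.4.
Round up.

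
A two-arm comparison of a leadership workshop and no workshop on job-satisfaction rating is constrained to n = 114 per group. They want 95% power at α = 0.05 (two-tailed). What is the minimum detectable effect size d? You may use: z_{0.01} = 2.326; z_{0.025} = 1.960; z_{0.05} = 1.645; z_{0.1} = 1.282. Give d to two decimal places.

For two independent groups of n = 114 each: d_min = (z_{α/2} + z_β)·√(2/n).
z-sum = 1.960 + 1.645 = 3.605.
d_min = 3.605 × √(2/114) = 3.605 × 0.1325 = 0.477.

d_min ≈ 0.48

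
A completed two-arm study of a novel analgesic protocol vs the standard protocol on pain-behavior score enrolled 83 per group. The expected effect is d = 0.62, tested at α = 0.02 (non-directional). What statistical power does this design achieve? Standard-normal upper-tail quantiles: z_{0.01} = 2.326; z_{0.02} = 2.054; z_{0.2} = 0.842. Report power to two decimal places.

power ≈ 0.95

For two equal groups, power = Φ(d·√(n/2) − z_{α/2}).
d·√(n/2) = 0.62 × √(83/2) = 0.62 × 6.442 = 3.994.
z_β = 3.994 − 2.326 = 1.668.
Power = Φ(1.668) = 0.952.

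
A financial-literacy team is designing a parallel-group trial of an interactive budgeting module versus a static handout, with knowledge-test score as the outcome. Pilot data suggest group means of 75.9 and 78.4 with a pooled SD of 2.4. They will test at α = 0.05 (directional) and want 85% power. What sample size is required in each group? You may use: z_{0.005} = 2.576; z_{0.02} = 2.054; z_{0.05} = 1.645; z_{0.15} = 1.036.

Cohen's d = |M₁ − M₂| / SD_pooled = |75.9 − 78.4| / 2.4 = 2.5 / 2.4 = 1.042.
For two independent groups with equal n: n = 2·((z_{α} + z_β) / d)².
z_{α} + z_β = 1.645 + 1.036 = 2.681.
n = 2 × (2.681 / 1.042)² = 2 × 2.573² = 2 × 6.62 = 13.2.
Round up to the next whole participant.

n = 14 per group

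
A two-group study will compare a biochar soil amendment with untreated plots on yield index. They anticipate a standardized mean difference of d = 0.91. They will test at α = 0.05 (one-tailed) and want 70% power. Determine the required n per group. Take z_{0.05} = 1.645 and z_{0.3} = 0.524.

n = 12 per group

For two independent groups with equal n: n = 2·((z_{α} + z_β) / d)².
z_{α} + z_β = 1.645 + 0.524 = 2.169.
n = 2 × (2.169 / 0.91)² = 2 × 2.384² = 2 × 5.68 = 11.4.
Round up to the next whole participant.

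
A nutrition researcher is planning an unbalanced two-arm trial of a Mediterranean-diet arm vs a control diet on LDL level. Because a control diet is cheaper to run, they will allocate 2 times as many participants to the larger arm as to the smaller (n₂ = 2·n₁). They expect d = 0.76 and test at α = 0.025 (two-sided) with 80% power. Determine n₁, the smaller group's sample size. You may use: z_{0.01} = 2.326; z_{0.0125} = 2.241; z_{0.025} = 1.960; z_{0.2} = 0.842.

With allocation ratio k = n₂/n₁ = 2, Var(x̄₁−x̄₂) = σ²(1/n₁ + 1/(k·n₁)) = σ²·(k+1)/(k·n₁).
So n₁ = (1 + 1/k)·((z_{α/2} + z_β)/d)² = 1.500 × (3.083/0.76)².
n₁ = 1.500 × 16.46 = 24.7.
Round up: n₁ = 25, giving n₂ = 2 × 25 = 50.

n₁ = 25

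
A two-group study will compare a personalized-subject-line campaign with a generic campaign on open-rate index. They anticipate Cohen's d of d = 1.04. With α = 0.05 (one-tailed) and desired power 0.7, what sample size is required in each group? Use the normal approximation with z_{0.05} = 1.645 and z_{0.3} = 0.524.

n = 9 per group

For two independent groups with equal n: n = 2·((z_{α} + z_β) / d)².
z_{α} + z_β = 1.645 + 0.524 = 2.169.
n = 2 × (2.169 / 1.04)² = 2 × 2.086² = 2 × 4.35 = 8.7.
Round up to the next whole participant.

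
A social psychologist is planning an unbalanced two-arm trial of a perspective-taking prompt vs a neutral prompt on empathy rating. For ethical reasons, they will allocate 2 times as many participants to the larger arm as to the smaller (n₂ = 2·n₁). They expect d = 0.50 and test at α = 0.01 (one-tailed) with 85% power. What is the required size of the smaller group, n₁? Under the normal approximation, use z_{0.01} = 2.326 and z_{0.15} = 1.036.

With allocation ratio k = n₂/n₁ = 2, Var(x̄₁−x̄₂) = σ²(1/n₁ + 1/(k·n₁)) = σ²·(k+1)/(k·n₁).
So n₁ = (1 + 1/k)·((z_{α} + z_β)/d)² = 1.500 × (3.362/0.50)².
n₁ = 1.500 × 45.21 = 67.8.
Round up: n₁ = 68, giving n₂ = 2 × 68 = 136.

n₁ = 68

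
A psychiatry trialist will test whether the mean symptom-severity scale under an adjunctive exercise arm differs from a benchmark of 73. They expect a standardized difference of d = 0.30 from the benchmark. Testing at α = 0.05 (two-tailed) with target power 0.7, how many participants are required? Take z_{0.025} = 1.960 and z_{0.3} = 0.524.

n = 69

For a one-sample test: n = ((z_{α/2} + z_β) / d)².
z_{α/2} + z_β = 1.960 + 0.524 = 2.484.
n = (2.484 / 0.30)² = 8.280² = 68.56.
Round up.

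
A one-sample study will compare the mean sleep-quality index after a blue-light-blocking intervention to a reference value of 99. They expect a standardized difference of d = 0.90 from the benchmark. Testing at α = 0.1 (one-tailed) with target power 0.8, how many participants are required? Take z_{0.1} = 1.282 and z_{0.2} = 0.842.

n = 6

For a one-sample test: n = ((z_{α} + z_β) / d)².
z_{α} + z_β = 1.282 + 0.842 = 2.124.
n = (2.124 / 0.90)² = 2.360² = 5.57.
Round up.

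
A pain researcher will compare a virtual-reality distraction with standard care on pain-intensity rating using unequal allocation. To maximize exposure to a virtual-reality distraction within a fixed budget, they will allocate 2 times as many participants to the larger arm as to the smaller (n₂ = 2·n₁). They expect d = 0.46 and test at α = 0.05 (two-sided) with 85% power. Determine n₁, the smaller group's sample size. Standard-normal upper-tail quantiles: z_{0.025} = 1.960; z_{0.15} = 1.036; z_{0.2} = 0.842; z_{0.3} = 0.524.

With allocation ratio k = n₂/n₁ = 2, Var(x̄₁−x̄₂) = σ²(1/n₁ + 1/(k·n₁)) = σ²·(k+1)/(k·n₁).
So n₁ = (1 + 1/k)·((z_{α/2} + z_β)/d)² = 1.500 × (2.996/0.46)².
n₁ = 1.500 × 42.42 = 63.6.
Round up: n₁ = 64, giving n₂ = 2 × 64 = 128.

n₁ = 64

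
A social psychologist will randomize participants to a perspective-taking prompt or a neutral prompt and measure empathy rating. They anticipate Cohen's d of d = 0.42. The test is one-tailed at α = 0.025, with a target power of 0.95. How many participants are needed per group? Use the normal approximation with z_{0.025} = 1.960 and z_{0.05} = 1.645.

n = 148 per group

For two independent groups with equal n: n = 2·((z_{α} + z_β) / d)².
z_{α} + z_β = 1.960 + 1.645 = 3.605.
n = 2 × (3.605 / 0.42)² = 2 × 8.583² = 2 × 73.67 = 147.3.
Round up to the next whole participant.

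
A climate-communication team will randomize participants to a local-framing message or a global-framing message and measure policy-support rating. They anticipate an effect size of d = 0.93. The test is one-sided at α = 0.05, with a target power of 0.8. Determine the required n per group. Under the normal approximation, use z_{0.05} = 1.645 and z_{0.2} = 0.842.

For two independent groups with equal n: n = 2·((z_{α} + z_β) / d)².
z_{α} + z_β = 1.645 + 0.842 = 2.487.
n = 2 × (2.487 / 0.93)² = 2 × 2.674² = 2 × 7.15 = 14.3.
Round up to the next whole participant.

n = 15 per group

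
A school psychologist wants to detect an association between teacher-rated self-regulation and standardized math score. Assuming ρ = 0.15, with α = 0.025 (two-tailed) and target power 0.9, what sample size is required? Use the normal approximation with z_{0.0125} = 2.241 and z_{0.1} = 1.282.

n = 547

Fisher's z: C = ½·ln((1+r)/(1−r)) = ½·ln(1.3529) = 0.1511.
n = ((z_{α/2} + z_β)/C)² + 3.
(2.241 + 1.282) / 0.1511 = 3.523 / 0.1511 = 23.316.
n = 23.316² + 3 = 543.62 + 3 = 546.6.
Round up.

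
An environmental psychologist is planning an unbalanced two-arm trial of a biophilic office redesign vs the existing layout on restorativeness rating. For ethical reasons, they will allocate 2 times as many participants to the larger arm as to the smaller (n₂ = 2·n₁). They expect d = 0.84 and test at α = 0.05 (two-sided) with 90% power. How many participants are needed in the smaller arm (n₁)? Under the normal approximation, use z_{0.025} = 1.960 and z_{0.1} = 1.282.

n₁ = 23

With allocation ratio k = n₂/n₁ = 2, Var(x̄₁−x̄₂) = σ²(1/n₁ + 1/(k·n₁)) = σ²·(k+1)/(k·n₁).
So n₁ = (1 + 1/k)·((z_{α/2} + z_β)/d)² = 1.500 × (3.242/0.84)².
n₁ = 1.500 × 14.90 = 22.3.
Round up: n₁ = 23, giving n₂ = 2 × 23 = 46.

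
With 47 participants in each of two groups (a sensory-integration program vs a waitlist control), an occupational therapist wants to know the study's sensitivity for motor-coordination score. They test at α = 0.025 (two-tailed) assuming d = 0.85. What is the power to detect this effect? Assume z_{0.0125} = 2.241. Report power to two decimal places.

power ≈ 0.97

For two equal groups, power = Φ(d·√(n/2) − z_{α/2}).
d·√(n/2) = 0.85 × √(47/2) = 0.85 × 4.848 = 4.121.
z_β = 4.121 − 2.241 = 1.880.
Power = Φ(1.880) = 0.970.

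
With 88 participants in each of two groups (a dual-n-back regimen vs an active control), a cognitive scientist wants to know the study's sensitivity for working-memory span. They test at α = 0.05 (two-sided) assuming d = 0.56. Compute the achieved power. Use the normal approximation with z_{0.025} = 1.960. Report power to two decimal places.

For two equal groups, power = Φ(d·√(n/2) − z_{α/2}).
d·√(n/2) = 0.56 × √(88/2) = 0.56 × 6.633 = 3.715.
z_β = 3.715 − 1.960 = 1.755.
Power = Φ(1.755) = 0.960.

power ≈ 0.96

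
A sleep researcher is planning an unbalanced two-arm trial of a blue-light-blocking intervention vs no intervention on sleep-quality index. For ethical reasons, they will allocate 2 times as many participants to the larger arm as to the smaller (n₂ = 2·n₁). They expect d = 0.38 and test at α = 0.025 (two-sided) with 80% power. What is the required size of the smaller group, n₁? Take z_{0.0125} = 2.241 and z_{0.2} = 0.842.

With allocation ratio k = n₂/n₁ = 2, Var(x̄₁−x̄₂) = σ²(1/n₁ + 1/(k·n₁)) = σ²·(k+1)/(k·n₁).
So n₁ = (1 + 1/k)·((z_{α/2} + z_β)/d)² = 1.500 × (3.083/0.38)².
n₁ = 1.500 × 65.82 = 98.7.
Round up: n₁ = 99, giving n₂ = 2 × 99 = 198.

n₁ = 99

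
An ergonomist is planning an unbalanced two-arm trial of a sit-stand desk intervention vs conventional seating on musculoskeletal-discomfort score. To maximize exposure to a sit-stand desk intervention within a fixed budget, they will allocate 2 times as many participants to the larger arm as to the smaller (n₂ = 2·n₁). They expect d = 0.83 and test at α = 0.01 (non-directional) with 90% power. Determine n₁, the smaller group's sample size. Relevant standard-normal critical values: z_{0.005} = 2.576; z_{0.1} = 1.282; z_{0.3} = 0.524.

n₁ = 33

With allocation ratio k = n₂/n₁ = 2, Var(x̄₁−x̄₂) = σ²(1/n₁ + 1/(k·n₁)) = σ²·(k+1)/(k·n₁).
So n₁ = (1 + 1/k)·((z_{α/2} + z_β)/d)² = 1.500 × (3.858/0.83)².
n₁ = 1.500 × 21.61 = 32.4.
Round up: n₁ = 33, giving n₂ = 2 × 33 = 66.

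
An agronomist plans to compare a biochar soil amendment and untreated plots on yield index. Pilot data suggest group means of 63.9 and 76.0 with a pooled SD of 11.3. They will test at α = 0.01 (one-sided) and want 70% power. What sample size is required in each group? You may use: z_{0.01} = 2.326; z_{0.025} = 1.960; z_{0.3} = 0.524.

Cohen's d = |M₁ − M₂| / SD_pooled = |63.9 − 76.0| / 11.3 = 12.1 / 11.3 = 1.071.
For two independent groups with equal n: n = 2·((z_{α} + z_β) / d)².
z_{α} + z_β = 2.326 + 0.524 = 2.850.
n = 2 × (2.850 / 1.071)² = 2 × 2.661² = 2 × 7.08 = 14.2.
Round up to the next whole participant.

n = 15 per group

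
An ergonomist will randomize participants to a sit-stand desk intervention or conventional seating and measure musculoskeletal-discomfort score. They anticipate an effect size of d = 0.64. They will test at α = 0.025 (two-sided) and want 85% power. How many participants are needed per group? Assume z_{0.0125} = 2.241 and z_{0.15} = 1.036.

n = 53 per group

For two independent groups with equal n: n = 2·((z_{α/2} + z_β) / d)².
z_{α/2} + z_β = 2.241 + 1.036 = 3.277.
n = 2 × (3.277 / 0.64)² = 2 × 5.120² = 2 × 26.22 = 52.4.
Round up to the next whole participant.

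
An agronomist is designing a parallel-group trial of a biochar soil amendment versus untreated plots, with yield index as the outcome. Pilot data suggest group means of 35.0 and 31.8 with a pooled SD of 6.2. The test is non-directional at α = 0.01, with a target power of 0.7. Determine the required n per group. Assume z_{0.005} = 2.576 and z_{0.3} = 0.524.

n = 73 per group

Cohen's d = |M₁ − M₂| / SD_pooled = |35.0 − 31.8| / 6.2 = 3.2 / 6.2 = 0.516.
For two independent groups with equal n: n = 2·((z_{α/2} + z_β) / d)².
z_{α/2} + z_β = 2.576 + 0.524 = 3.100.
n = 2 × (3.100 / 0.516)² = 2 × 6.008² = 2 × 36.09 = 72.2.
Round up to the next whole participant.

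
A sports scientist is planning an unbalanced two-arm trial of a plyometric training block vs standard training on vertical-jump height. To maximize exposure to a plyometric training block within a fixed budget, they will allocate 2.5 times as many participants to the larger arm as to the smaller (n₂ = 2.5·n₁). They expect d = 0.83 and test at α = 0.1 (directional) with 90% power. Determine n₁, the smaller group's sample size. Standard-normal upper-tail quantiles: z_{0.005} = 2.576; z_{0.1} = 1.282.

n₁ = 14

With allocation ratio k = n₂/n₁ = 2.5, Var(x̄₁−x̄₂) = σ²(1/n₁ + 1/(k·n₁)) = σ²·(k+1)/(k·n₁).
So n₁ = (1 + 1/k)·((z_{α} + z_β)/d)² = 1.400 × (2.564/0.83)².
n₁ = 1.400 × 9.54 = 13.4.
Round up: n₁ = 14, giving n₂ = 2.5 × 14 = 35.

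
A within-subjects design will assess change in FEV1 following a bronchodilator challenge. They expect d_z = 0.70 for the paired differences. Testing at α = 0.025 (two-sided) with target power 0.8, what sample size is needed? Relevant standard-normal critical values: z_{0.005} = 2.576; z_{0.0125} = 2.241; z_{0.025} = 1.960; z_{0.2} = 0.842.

For a paired (one-sample on differences) test: n = ((z_{α/2} + z_β) / d)².
z_{α/2} + z_β = 2.241 + 0.842 = 3.083.
n = (3.083 / 0.70)² = 4.404² = 19.40.
Round up.

n = 20 pairs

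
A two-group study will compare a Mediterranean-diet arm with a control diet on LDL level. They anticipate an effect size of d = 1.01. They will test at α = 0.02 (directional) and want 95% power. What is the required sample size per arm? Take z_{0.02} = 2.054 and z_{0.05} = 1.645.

n = 27 per group

For two independent groups with equal n: n = 2·((z_{α} + z_β) / d)².
z_{α} + z_β = 2.054 + 1.645 = 3.699.
n = 2 × (3.699 / 1.01)² = 2 × 3.662² = 2 × 13.41 = 26.8.
Round up to the next whole participant.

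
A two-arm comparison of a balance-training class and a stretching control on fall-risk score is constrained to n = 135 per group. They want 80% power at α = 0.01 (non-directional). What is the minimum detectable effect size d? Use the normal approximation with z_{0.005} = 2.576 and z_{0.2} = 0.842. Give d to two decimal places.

d_min ≈ 0.42

For two independent groups of n = 135 each: d_min = (z_{α/2} + z_β)·√(2/n).
z-sum = 2.576 + 0.842 = 3.418.
d_min = 3.418 × √(2/135) = 3.418 × 0.1217 = 0.416.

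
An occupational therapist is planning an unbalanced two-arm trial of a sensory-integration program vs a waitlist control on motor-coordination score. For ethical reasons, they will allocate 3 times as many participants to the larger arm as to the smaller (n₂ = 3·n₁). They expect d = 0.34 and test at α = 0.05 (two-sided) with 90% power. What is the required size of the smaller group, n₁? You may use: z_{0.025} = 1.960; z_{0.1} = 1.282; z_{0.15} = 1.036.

n₁ = 122

With allocation ratio k = n₂/n₁ = 3, Var(x̄₁−x̄₂) = σ²(1/n₁ + 1/(k·n₁)) = σ²·(k+1)/(k·n₁).
So n₁ = (1 + 1/k)·((z_{α/2} + z_β)/d)² = 1.333 × (3.242/0.34)².
n₁ = 1.333 × 90.92 = 121.2.
Round up: n₁ = 122, giving n₂ = 3 × 122 = 366.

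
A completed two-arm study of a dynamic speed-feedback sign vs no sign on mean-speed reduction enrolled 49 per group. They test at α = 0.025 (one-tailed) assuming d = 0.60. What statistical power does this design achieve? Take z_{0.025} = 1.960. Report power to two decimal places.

For two equal groups, power = Φ(d·√(n/2) − z_{α}).
d·√(n/2) = 0.60 × √(49/2) = 0.60 × 4.950 = 2.970.
z_β = 2.970 − 1.960 = 1.010.
Power = Φ(1.010) = 0.844.

power ≈ 0.84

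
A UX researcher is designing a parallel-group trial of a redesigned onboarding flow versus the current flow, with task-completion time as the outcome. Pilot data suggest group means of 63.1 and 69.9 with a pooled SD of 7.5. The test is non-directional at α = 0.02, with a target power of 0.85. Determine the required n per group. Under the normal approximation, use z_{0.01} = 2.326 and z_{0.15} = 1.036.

Cohen's d = |M₁ − M₂| / SD_pooled = |63.1 − 69.9| / 7.5 = 6.8 / 7.5 = 0.907.
For two independent groups with equal n: n = 2·((z_{α/2} + z_β) / d)².
z_{α/2} + z_β = 2.326 + 1.036 = 3.362.
n = 2 × (3.362 / 0.907)² = 2 × 3.707² = 2 × 13.74 = 27.5.
Round up to the next whole participant.

n = 28 per group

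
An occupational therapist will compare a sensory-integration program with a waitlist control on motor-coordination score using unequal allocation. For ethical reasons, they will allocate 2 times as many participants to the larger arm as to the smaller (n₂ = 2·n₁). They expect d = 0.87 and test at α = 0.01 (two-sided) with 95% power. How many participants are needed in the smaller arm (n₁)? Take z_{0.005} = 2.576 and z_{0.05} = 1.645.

With allocation ratio k = n₂/n₁ = 2, Var(x̄₁−x̄₂) = σ²(1/n₁ + 1/(k·n₁)) = σ²·(k+1)/(k·n₁).
So n₁ = (1 + 1/k)·((z_{α/2} + z_β)/d)² = 1.500 × (4.221/0.87)².
n₁ = 1.500 × 23.54 = 35.3.
Round up: n₁ = 36, giving n₂ = 2 × 36 = 72.

n₁ = 36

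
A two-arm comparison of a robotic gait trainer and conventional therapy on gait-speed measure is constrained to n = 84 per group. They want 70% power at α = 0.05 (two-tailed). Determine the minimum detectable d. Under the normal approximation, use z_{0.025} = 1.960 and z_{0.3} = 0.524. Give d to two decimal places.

d_min ≈ 0.38

For two independent groups of n = 84 each: d_min = (z_{α/2} + z_β)·√(2/n).
z-sum = 1.960 + 0.524 = 2.484.
d_min = 2.484 × √(2/84) = 2.484 × 0.1543 = 0.383.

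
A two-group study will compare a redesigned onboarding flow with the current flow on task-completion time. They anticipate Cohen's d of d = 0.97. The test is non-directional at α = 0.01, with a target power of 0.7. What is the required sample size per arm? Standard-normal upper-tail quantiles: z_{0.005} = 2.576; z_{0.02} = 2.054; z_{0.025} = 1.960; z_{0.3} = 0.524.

For two independent groups with equal n: n = 2·((z_{α/2} + z_β) / d)².
z_{α/2} + z_β = 2.576 + 0.524 = 3.100.
n = 2 × (3.100 / 0.97)² = 2 × 3.196² = 2 × 10.21 = 20.4.
Round up to the next whole participant.

n = 21 per group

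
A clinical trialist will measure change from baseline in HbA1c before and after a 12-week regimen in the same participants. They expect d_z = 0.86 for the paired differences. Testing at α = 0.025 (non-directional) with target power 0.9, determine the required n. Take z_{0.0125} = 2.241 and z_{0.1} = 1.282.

n = 17 pairs

For a paired (one-sample on differences) test: n = ((z_{α/2} + z_β) / d)².
z_{α/2} + z_β = 2.241 + 1.282 = 3.523.
n = (3.523 / 0.86)² = 4.097² = 16.78.
Round up.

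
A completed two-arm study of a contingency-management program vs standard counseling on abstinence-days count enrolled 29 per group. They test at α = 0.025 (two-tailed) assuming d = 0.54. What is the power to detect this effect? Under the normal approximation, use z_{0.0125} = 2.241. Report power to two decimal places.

For two equal groups, power = Φ(d·√(n/2) − z_{α/2}).
d·√(n/2) = 0.54 × √(29/2) = 0.54 × 3.808 = 2.056.
z_β = 2.056 − 2.241 = -0.185.
Power = Φ(-0.185) = 0.427.

power ≈ 0.43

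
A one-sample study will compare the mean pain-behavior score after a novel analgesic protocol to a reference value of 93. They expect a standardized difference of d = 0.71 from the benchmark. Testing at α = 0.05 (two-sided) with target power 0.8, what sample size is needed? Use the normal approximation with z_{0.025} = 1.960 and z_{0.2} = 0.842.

n = 16

For a one-sample test: n = ((z_{α/2} + z_β) / d)².
z_{α/2} + z_β = 1.960 + 0.842 = 2.802.
n = (2.802 / 0.71)² = 3.946² = 15.57.
Round up.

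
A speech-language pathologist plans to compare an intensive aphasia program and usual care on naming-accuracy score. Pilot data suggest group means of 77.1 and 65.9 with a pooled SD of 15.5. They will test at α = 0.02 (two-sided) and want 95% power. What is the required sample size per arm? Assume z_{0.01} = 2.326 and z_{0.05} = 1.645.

n = 61 per group

Cohen's d = |M₁ − M₂| / SD_pooled = |77.1 − 65.9| / 15.5 = 11.2 / 15.5 = 0.723.
For two independent groups with equal n: n = 2·((z_{α/2} + z_β) / d)².
z_{α/2} + z_β = 2.326 + 1.645 = 3.971.
n = 2 × (3.971 / 0.723)² = 2 × 5.492² = 2 × 30.17 = 60.3.
Round up to the next whole participant.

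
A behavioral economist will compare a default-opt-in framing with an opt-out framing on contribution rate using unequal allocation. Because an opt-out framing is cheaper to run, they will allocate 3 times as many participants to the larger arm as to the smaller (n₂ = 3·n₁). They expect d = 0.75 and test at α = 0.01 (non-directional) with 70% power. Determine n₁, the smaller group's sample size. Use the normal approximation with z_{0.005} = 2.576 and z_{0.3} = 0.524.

With allocation ratio k = n₂/n₁ = 3, Var(x̄₁−x̄₂) = σ²(1/n₁ + 1/(k·n₁)) = σ²·(k+1)/(k·n₁).
So n₁ = (1 + 1/k)·((z_{α/2} + z_β)/d)² = 1.333 × (3.100/0.75)².
n₁ = 1.333 × 17.08 = 22.8.
Round up: n₁ = 23, giving n₂ = 3 × 23 = 69.

n₁ = 23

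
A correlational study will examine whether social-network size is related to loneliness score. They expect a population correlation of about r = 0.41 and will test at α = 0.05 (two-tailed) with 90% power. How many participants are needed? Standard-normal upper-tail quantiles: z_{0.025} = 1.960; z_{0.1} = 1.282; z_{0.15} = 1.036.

Fisher's z: C = ½·ln((1+r)/(1−r)) = ½·ln(2.3898) = 0.4356.
n = ((z_{α/2} + z_β)/C)² + 3.
(1.960 + 1.282) / 0.4356 = 3.242 / 0.4356 = 7.443.
n = 7.443² + 3 = 55.39 + 3 = 58.4.
Round up.

n = 59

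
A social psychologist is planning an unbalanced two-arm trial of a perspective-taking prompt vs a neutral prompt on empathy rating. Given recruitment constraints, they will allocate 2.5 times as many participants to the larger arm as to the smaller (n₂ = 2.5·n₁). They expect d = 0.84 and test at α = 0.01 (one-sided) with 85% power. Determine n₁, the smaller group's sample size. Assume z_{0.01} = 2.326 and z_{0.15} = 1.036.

n₁ = 23

With allocation ratio k = n₂/n₁ = 2.5, Var(x̄₁−x̄₂) = σ²(1/n₁ + 1/(k·n₁)) = σ²·(k+1)/(k·n₁).
So n₁ = (1 + 1/k)·((z_{α} + z_β)/d)² = 1.400 × (3.362/0.84)².
n₁ = 1.400 × 16.02 = 22.4.
Round up: n₁ = 23, giving n₂ = ⌈2.5 × 23⌉ = ⌈57.5⌉ = 58.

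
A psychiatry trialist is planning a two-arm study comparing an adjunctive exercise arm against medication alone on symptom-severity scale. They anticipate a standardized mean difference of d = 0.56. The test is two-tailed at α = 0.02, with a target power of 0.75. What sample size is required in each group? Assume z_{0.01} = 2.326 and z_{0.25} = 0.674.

For two independent groups with equal n: n = 2·((z_{α/2} + z_β) / d)².
z_{α/2} + z_β = 2.326 + 0.674 = 3.000.
n = 2 × (3.000 / 0.56)² = 2 × 5.357² = 2 × 28.70 = 57.4.
Round up to the next whole participant.

n = 58 per group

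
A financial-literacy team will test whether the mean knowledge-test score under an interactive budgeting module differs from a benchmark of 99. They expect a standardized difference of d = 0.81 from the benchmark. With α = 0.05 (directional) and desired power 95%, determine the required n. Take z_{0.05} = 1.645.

n = 17

For a one-sample test: n = ((z_{α} + z_β) / d)².
z_{α} + z_β = 1.645 + 1.645 = 3.290.
n = (3.290 / 0.81)² = 4.062² = 16.50.
Round up.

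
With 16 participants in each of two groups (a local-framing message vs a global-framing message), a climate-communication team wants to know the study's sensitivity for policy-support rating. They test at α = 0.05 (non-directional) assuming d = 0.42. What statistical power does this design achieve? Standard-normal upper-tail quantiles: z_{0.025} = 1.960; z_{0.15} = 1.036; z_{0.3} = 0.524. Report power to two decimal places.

power ≈ 0.22

For two equal groups, power = Φ(d·√(n/2) − z_{α/2}).
d·√(n/2) = 0.42 × √(16/2) = 0.42 × 2.828 = 1.188.
z_β = 1.188 − 1.960 = -0.772.
Power = Φ(-0.772) = 0.220.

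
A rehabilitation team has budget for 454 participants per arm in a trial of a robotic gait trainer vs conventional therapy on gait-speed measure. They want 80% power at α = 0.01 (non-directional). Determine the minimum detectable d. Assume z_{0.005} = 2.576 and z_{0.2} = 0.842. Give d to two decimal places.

d_min ≈ 0.23

For two independent groups of n = 454 each: d_min = (z_{α/2} + z_β)·√(2/n).
z-sum = 2.576 + 0.842 = 3.418.
d_min = 3.418 × √(2/454) = 3.418 × 0.0664 = 0.227.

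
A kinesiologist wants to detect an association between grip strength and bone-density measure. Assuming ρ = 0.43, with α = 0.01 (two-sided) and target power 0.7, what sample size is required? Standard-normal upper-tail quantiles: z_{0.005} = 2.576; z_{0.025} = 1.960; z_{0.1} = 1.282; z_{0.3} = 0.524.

n = 49

Fisher's z: C = ½·ln((1+r)/(1−r)) = ½·ln(2.5088) = 0.4599.
n = ((z_{α/2} + z_β)/C)² + 3.
(2.576 + 0.524) / 0.4599 = 3.100 / 0.4599 = 6.741.
n = 6.741² + 3 = 45.44 + 3 = 48.4.
Round up.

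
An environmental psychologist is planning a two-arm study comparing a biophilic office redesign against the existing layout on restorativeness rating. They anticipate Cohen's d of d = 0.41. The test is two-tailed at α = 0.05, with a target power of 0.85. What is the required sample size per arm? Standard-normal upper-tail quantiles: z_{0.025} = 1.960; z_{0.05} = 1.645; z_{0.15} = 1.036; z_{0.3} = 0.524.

For two independent groups with equal n: n = 2·((z_{α/2} + z_β) / d)².
z_{α/2} + z_β = 1.960 + 1.036 = 2.996.
n = 2 × (2.996 / 0.41)² = 2 × 7.307² = 2 × 53.40 = 106.8.
Round up to the next whole participant.

n = 107 per group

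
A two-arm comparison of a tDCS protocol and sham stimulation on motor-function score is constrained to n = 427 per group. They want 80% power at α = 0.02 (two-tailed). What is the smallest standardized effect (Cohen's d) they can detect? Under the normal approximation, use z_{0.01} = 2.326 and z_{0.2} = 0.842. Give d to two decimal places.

For two independent groups of n = 427 each: d_min = (z_{α/2} + z_β)·√(2/n).
z-sum = 2.326 + 0.842 = 3.168.
d_min = 3.168 × √(2/427) = 3.168 × 0.0684 = 0.217.

d_min ≈ 0.22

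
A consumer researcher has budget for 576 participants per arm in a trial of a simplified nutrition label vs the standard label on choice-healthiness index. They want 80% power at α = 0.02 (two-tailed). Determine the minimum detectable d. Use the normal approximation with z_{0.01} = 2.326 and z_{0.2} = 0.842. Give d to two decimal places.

d_min ≈ 0.19

For two independent groups of n = 576 each: d_min = (z_{α/2} + z_β)·√(2/n).
z-sum = 2.326 + 0.842 = 3.168.
d_min = 3.168 × √(2/576) = 3.168 × 0.0589 = 0.187.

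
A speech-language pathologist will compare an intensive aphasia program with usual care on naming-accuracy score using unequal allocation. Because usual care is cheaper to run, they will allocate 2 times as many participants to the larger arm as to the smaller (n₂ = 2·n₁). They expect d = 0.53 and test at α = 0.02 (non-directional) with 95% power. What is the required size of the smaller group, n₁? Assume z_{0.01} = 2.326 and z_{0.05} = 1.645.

With allocation ratio k = n₂/n₁ = 2, Var(x̄₁−x̄₂) = σ²(1/n₁ + 1/(k·n₁)) = σ²·(k+1)/(k·n₁).
So n₁ = (1 + 1/k)·((z_{α/2} + z_β)/d)² = 1.500 × (3.971/0.53)².
n₁ = 1.500 × 56.14 = 84.2.
Round up: n₁ = 85, giving n₂ = 2 × 85 = 170.

n₁ = 85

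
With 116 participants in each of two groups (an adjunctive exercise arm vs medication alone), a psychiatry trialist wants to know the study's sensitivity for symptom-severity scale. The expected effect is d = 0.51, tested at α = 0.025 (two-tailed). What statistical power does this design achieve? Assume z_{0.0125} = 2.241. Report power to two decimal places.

power ≈ 0.95

For two equal groups, power = Φ(d·√(n/2) − z_{α/2}).
d·√(n/2) = 0.51 × √(116/2) = 0.51 × 7.616 = 3.884.
z_β = 3.884 − 2.241 = 1.643.
Power = Φ(1.643) = 0.950.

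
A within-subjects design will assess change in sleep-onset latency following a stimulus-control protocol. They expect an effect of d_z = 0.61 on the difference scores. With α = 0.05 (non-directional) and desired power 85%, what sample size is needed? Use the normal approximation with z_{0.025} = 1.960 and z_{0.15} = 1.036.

n = 25 pairs

For a paired (one-sample on differences) test: n = ((z_{α/2} + z_β) / d)².
z_{α/2} + z_β = 1.960 + 1.036 = 2.996.
n = (2.996 / 0.61)² = 4.911² = 24.12.
Round up.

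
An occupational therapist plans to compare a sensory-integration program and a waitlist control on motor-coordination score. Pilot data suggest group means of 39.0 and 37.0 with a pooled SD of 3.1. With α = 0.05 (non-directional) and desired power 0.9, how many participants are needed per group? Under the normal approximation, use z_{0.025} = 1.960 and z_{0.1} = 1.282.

n = 51 per group

Cohen's d = |M₁ − M₂| / SD_pooled = |39.0 − 37.0| / 3.1 = 2.0 / 3.1 = 0.645.
For two independent groups with equal n: n = 2·((z_{α/2} + z_β) / d)².
z_{α/2} + z_β = 1.960 + 1.282 = 3.242.
n = 2 × (3.242 / 0.645)² = 2 × 5.026² = 2 × 25.26 = 50.5.
Round up to the next whole participant.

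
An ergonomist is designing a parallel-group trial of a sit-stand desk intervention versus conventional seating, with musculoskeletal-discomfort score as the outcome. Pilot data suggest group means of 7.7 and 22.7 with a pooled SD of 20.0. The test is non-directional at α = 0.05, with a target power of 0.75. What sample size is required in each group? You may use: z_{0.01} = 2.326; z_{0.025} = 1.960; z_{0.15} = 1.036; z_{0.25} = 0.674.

n = 25 per group

Cohen's d = |M₁ − M₂| / SD_pooled = |7.7 − 22.7| / 20.0 = 15.0 / 20.0 = 0.750.
For two independent groups with equal n: n = 2·((z_{α/2} + z_β) / d)².
z_{α/2} + z_β = 1.960 + 0.674 = 2.634.
n = 2 × (2.634 / 0.750)² = 2 × 3.512² = 2 × 12.33 = 24.7.
Round up to the next whole participant.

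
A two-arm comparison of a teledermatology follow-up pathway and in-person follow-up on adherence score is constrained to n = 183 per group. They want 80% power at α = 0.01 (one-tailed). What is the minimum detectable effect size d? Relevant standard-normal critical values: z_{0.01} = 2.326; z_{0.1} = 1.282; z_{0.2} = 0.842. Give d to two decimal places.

For two independent groups of n = 183 each: d_min = (z_{α} + z_β)·√(2/n).
z-sum = 2.326 + 0.842 = 3.168.
d_min = 3.168 × √(2/183) = 3.168 × 0.1045 = 0.331.

d_min ≈ 0.33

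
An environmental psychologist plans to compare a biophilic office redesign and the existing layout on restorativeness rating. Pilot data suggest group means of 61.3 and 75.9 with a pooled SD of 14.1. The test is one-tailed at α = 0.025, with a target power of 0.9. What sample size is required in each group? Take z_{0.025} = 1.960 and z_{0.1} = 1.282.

n = 20 per group

Cohen's d = |M₁ − M₂| / SD_pooled = |61.3 − 75.9| / 14.1 = 14.6 / 14.1 = 1.035.
For two independent groups with equal n: n = 2·((z_{α} + z_β) / d)².
z_{α} + z_β = 1.960 + 1.282 = 3.242.
n = 2 × (3.242 / 1.035)² = 2 × 3.132² = 2 × 9.81 = 19.6.
Round up to the next whole participant.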